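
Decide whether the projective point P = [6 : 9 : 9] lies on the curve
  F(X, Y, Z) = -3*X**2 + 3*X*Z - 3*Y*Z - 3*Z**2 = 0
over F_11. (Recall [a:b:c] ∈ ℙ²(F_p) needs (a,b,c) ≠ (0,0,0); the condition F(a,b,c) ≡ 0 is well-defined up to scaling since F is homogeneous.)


F(6,9,9) ≡ 8 (mod 11); P is NOT on the curve.

Evaluate F(6, 9, 9) term-by-term (mod 11).
  -3*X**2 ↦ -3·36·1·1 = -108
  3*X*Z ↦ 3·6·1·9 = 162
  -3*Y*Z ↦ -3·1·9·9 = -243
  -3*Z**2 ↦ -3·1·1·81 = -243
Sum: F(6, 9, 9) = (-108) + (162) + (-243) + (-243) = -432.
Reducing mod 11: -432 ≡ 8 (mod 11).
Since F(a, b, c) ≡ 8 ≠ 0 (mod 11), P does NOT lie on the curve.


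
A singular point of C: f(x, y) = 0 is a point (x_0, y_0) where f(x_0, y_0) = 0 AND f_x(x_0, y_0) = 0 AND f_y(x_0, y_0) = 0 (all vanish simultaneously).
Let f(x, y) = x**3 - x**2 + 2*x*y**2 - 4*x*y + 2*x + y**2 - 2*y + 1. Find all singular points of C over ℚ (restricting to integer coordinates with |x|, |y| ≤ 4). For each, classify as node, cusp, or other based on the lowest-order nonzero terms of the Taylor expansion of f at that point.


Singular points: {(0, 1)}; classification: node.

Compute partial derivatives:
  f_x = 3*x**2 - 2*x + 2*y**2 - 4*y + 2.
  f_y = 4*x*y - 4*x + 2*y - 2.
Scan x_0 ∈ {−4, ..., 4}. For each x_0, f_y(x_0, y) is a polynomial in y; find its integer roots y ∈ {−4, ..., 4}, then test f_x and f at those candidates.
  x = -4: f_y(-4, y) = 14 - 14*y; vanishes at y ∈ {1}. (-4, 1): f_x = 56 ≠ 0.
  x = -3: f_y(-3, y) = 10 - 10*y; vanishes at y ∈ {1}. (-3, 1): f_x = 33 ≠ 0.
  x = -2: f_y(-2, y) = 6 - 6*y; vanishes at y ∈ {1}. (-2, 1): f_x = 16 ≠ 0.
  x = -1: f_y(-1, y) = 2 - 2*y; vanishes at y ∈ {1}. (-1, 1): f_x = 5 ≠ 0.
  x = 0: f_y(0, y) = 2*y - 2; vanishes at y ∈ {1}. (0, 1): f_x = 0, f = 0 — SINGULAR.
  x = 1: f_y(1, y) = 6*y - 6; vanishes at y ∈ {1}. (1, 1): f_x = 1 ≠ 0.
  x = 2: f_y(2, y) = 10*y - 10; vanishes at y ∈ {1}. (2, 1): f_x = 8 ≠ 0.
  x = 3: f_y(3, y) = 14*y - 14; vanishes at y ∈ {1}. (3, 1): f_x = 21 ≠ 0.
  x = 4: f_y(4, y) = 18*y - 18; vanishes at y ∈ {1}. (4, 1): f_x = 40 ≠ 0.
Only singular point on the grid: (0, 1).
Classify: substitute x = 0 + u, y = 1 + v and expand: f = u**3 - u**2 + 2*u*v**2 + v**2.
No constant or linear terms (consistent with a singular point). Quadratic part: -u**2 + v**2. Cubic part: u**3 + 2*u*v**2.
The quadratic part v**2 - u**2 = (v − u)(v + u) splits into two distinct linear factors, so there are two distinct tangent lines y − 1 = ±(x − 0) — this is a node (ordinary double point).
Classification: node.


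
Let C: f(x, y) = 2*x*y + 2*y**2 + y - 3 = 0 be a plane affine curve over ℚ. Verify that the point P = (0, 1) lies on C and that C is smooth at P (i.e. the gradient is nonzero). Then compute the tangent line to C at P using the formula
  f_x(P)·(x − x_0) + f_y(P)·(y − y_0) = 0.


Tangent line at P: 2*x + 5*y - 5 = 0.

Step 1: f(0, 1) = 0, so P lies on C.
Step 2: partial derivatives
  f_x(x, y) = 2*y, f_y(x, y) = 2*x + 4*y + 1.
  f_x(P) = 2, f_y(P) = 5 (gradient nonzero, so P is smooth).
Step 3: tangent line at P: 2·(x − 0) + 5·(y − 1) = 0.
Expanding: 2*x + 5*y - 5 = 0.


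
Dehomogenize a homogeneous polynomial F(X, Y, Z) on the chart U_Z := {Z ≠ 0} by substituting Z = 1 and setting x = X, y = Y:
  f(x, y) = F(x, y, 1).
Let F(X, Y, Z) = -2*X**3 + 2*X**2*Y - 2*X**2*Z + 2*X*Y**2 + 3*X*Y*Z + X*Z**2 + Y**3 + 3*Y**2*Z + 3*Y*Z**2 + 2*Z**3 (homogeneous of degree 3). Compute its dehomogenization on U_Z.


f(x, y) = -2*x**3 + 2*x**2*y - 2*x**2 + 2*x*y**2 + 3*x*y + x + y**3 + 3*y**2 + 3*y + 2

On U_Z we set Z = 1. Each monomial c·X^i·Y^j·Z^k in F becomes c·x^i·y^j·1^k = c·x^i·y^j.
Substituting Z = 1: F(X, Y, 1) = -2*x**3 + 2*x**2*y - 2*x**2 + 2*x*y**2 + 3*x*y + x + y**3 + 3*y**2 + 3*y + 2.
Note: deg(f) ≤ deg(F) = 3; strict inequality happens when F is divisible by Z (lost terms).


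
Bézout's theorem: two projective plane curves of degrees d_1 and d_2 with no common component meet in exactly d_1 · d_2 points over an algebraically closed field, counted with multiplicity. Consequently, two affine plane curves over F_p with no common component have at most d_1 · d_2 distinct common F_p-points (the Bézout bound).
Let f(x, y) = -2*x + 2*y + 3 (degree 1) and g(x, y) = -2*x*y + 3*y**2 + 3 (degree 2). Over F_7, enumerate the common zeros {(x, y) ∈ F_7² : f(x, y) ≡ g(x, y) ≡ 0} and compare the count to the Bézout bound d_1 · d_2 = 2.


Common zeros: {(2, 4), (4, 6)}; count = 2; Bézout bound = 2.

deg(f) = 1, deg(g) = 2, so Bézout bound = 2.
Scan x ∈ F_7. For each x, list the y ∈ F_7 with f(x, y) ≡ 0 and those with g(x, y) ≡ 0 (mod 7); the common zeros in that column are the intersection.
  x = 0: f ≡ 0 at y ∈ {2}; g ≡ 0 at y ∈ ∅; common: ∅.
  x = 1: f ≡ 0 at y ∈ {3}; g ≡ 0 at y ∈ ∅; common: ∅.
  x = 2: f ≡ 0 at y ∈ {4}; g ≡ 0 at y ∈ {2, 4}; common: {4}.
  x = 3: f ≡ 0 at y ∈ {5}; g ≡ 0 at y ∈ {1}; common: ∅.
  x = 4: f ≡ 0 at y ∈ {6}; g ≡ 0 at y ∈ {6}; common: {6}.
  x = 5: f ≡ 0 at y ∈ {0}; g ≡ 0 at y ∈ {3, 5}; common: ∅.
  x = 6: f ≡ 0 at y ∈ {1}; g ≡ 0 at y ∈ ∅; common: ∅.
Collecting: common zeros = {(2, 4), (4, 6)}, so the count is 2.
Comparison with the Bézout bound: 2 ≤ 2 = deg(f)·deg(g), as expected for curves with no common component (the bound is attained).


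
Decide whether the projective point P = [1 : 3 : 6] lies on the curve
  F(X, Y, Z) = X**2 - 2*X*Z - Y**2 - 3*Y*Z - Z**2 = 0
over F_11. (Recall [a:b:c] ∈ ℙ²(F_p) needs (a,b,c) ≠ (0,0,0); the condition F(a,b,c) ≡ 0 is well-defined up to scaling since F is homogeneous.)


F(1,3,6) ≡ 0 (mod 11); P is on the curve.

Evaluate F(1, 3, 6) term-by-term (mod 11).
  X**2 ↦ 1·1·1·1 = 1
  -2*X*Z ↦ -2·1·1·6 = -12
  -Y**2 ↦ -1·1·9·1 = -9
  -3*Y*Z ↦ -3·1·3·6 = -54
  -Z**2 ↦ -1·1·1·36 = -36
Sum: F(1, 3, 6) = (1) + (-12) + (-9) + (-54) + (-36) = -110.
Reducing mod 11: -110 ≡ 0 (mod 11).
Since F(a, b, c) ≡ 0 (mod 11), P lies on the curve.


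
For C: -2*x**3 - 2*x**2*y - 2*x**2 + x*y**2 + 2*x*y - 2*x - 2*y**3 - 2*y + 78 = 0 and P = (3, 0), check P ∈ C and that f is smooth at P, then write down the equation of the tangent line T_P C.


Tangent line at P: -68*x - 14*y + 204 = 0.

Step 1: f(3, 0) = 0, so P lies on C.
Step 2: partial derivatives
  f_x(x, y) = -6*x**2 - 4*x*y - 4*x + y**2 + 2*y - 2, f_y(x, y) = -2*x**2 + 2*x*y + 2*x - 6*y**2 - 2.
  f_x(P) = -68, f_y(P) = -14 (gradient nonzero, so P is smooth).
Step 3: tangent line at P: -68·(x − 3) + -14·(y − 0) = 0.
Expanding: -68*x - 14*y + 204 = 0.


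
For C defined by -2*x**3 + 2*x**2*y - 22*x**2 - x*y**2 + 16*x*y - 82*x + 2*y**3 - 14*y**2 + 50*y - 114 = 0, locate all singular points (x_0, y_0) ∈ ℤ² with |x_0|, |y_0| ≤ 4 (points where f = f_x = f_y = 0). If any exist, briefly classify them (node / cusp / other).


Singular points: {(-3, 2)}; classification: cusp.

Compute partial derivatives:
  f_x = -6*x**2 + 4*x*y - 44*x - y**2 + 16*y - 82.
  f_y = 2*x**2 - 2*x*y + 16*x + 6*y**2 - 28*y + 50.
Scan x_0 ∈ {−4, ..., 4}. For each x_0, f_y(x_0, y) is a polynomial in y; find its integer roots y ∈ {−4, ..., 4}, then test f_x and f at those candidates.
  x = -4: f_y(-4, y) = 6*y**2 - 20*y + 18; no integer root y with |y| ≤ 4.
  x = -3: f_y(-3, y) = 6*y**2 - 22*y + 20; vanishes at y ∈ {2}. (-3, 2): f_x = 0, f = 0 — SINGULAR.
  x = -2: f_y(-2, y) = 6*y**2 - 24*y + 26; no integer root y with |y| ≤ 4.
  x = -1: f_y(-1, y) = 6*y**2 - 26*y + 36; no integer root y with |y| ≤ 4.
  x = 0: f_y(0, y) = 6*y**2 - 28*y + 50; no integer root y with |y| ≤ 4.
  x = 1: f_y(1, y) = 6*y**2 - 30*y + 68; no integer root y with |y| ≤ 4.
  x = 2: f_y(2, y) = 6*y**2 - 32*y + 90; no integer root y with |y| ≤ 4.
  x = 3: f_y(3, y) = 6*y**2 - 34*y + 116; no integer root y with |y| ≤ 4.
  x = 4: f_y(4, y) = 6*y**2 - 36*y + 146; no integer root y with |y| ≤ 4.
Only singular point on the grid: (-3, 2).
Classify: substitute x = -3 + u, y = 2 + v and expand: f = -2*u**3 + 2*u**2*v - u*v**2 + 2*v**3 + v**2.
No constant or linear terms (consistent with a singular point). Quadratic part: v**2. Cubic part: -2*u**3 + 2*u**2*v - u*v**2 + 2*v**3.
The quadratic part v**2 is a perfect square, so there is a single (double) tangent line v = 0, i.e. y = 2. Restricting the cubic part to that line (v = 0) leaves -2*u**3 ≠ 0, so f is not divisible by v and the branch is v² ≈ 2*u**3 to lowest order — this is a cusp.
Classification: cusp.


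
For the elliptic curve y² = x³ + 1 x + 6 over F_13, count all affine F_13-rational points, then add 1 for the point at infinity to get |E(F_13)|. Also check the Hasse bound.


Affine points = {(2, 4), (2, 9), (3, 6), (3, 7), (4, 3), (4, 10), (9, 4), (9, 9), (11, 3), (11, 10), (12, 2), (12, 11)}; affine count = 12; |E(F_13)| = 13.

Discriminant check: Δ ∝ 4a³ + 27b² = 4·1³ + 27·6² = 4·1 + 27·36 ≡ 1 (mod 13). Nonzero ⇒ E is nonsingular.
For each x ∈ F_13, compute rhs = x³ + 1·x + 6 mod 13, then count y ∈ F_13 with y² ≡ rhs.
  x = 0: rhs = 6, matching y values: none (0 points).
  x = 1: rhs = 8, matching y values: none (0 points).
  x = 2: rhs = 3, matching y values: 4, 9 (2 points).
  x = 3: rhs = 10, matching y values: 6, 7 (2 points).
  x = 4: rhs = 9, matching y values: 3, 10 (2 points).
  x = 5: rhs = 6, matching y values: none (0 points).
  x = 6: rhs = 7, matching y values: none (0 points).
  x = 7: rhs = 5, matching y values: none (0 points).
  x = 8: rhs = 6, matching y values: none (0 points).
  x = 9: rhs = 3, matching y values: 4, 9 (2 points).
  x = 10: rhs = 2, matching y values: none (0 points).
  x = 11: rhs = 9, matching y values: 3, 10 (2 points).
  x = 12: rhs = 4, matching y values: 2, 11 (2 points).
Total affine count: 12.
Full point count |E(F_13)| = 12 + 1 = 13.
Hasse bound: |13 − (13+1)| = |-1| = 1 ≤ 2√13 ≈ 7.2111 ✓.


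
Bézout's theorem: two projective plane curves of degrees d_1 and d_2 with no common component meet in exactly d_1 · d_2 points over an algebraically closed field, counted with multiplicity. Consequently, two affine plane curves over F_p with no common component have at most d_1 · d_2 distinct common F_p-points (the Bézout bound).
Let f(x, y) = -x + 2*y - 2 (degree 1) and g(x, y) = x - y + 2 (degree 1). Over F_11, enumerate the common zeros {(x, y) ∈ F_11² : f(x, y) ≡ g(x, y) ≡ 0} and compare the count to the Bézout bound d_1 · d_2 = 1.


Common zeros: {(9, 0)}; count = 1; Bézout bound = 1.

deg(f) = 1, deg(g) = 1, so Bézout bound = 1.
Scan x ∈ F_11. For each x, list the y ∈ F_11 with f(x, y) ≡ 0 and those with g(x, y) ≡ 0 (mod 11); the common zeros in that column are the intersection.
  x = 0: f ≡ 0 at y ∈ {1}; g ≡ 0 at y ∈ {2}; common: ∅.
  x = 1: f ≡ 0 at y ∈ {7}; g ≡ 0 at y ∈ {3}; common: ∅.
  x = 2: f ≡ 0 at y ∈ {2}; g ≡ 0 at y ∈ {4}; common: ∅.
  x = 3: f ≡ 0 at y ∈ {8}; g ≡ 0 at y ∈ {5}; common: ∅.
  x = 4: f ≡ 0 at y ∈ {3}; g ≡ 0 at y ∈ {6}; common: ∅.
  x = 5: f ≡ 0 at y ∈ {9}; g ≡ 0 at y ∈ {7}; common: ∅.
  x = 6: f ≡ 0 at y ∈ {4}; g ≡ 0 at y ∈ {8}; common: ∅.
  x = 7: f ≡ 0 at y ∈ {10}; g ≡ 0 at y ∈ {9}; common: ∅.
  x = 8: f ≡ 0 at y ∈ {5}; g ≡ 0 at y ∈ {10}; common: ∅.
  x = 9: f ≡ 0 at y ∈ {0}; g ≡ 0 at y ∈ {0}; common: {0}.
  x = 10: f ≡ 0 at y ∈ {6}; g ≡ 0 at y ∈ {1}; common: ∅.
Collecting: common zeros = {(9, 0)}, so the count is 1.
Comparison with the Bézout bound: 1 ≤ 1 = deg(f)·deg(g), as expected for curves with no common component (the bound is attained).


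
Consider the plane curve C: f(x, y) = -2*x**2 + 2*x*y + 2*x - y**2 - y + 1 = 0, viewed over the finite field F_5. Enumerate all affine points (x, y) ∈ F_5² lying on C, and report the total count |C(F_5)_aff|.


Affine F_5-points: {(0, 2), (1, 3), (3, 2), (3, 3)}; count = 4.

For each of the 25 pairs (x, y) ∈ F_5², evaluate f(x, y) mod 5. Record the zeros.
  x = 0: [0↦1, 1↦4, 2↦0, 3↦4, 4↦1]  zeros at y ∈ {2}
  x = 1: [0↦1, 1↦1, 2↦4, 3↦0, 4↦4]  zeros at y ∈ {3}
  x = 2: [0↦2, 1↦4, 2↦4, 3↦2, 4↦3]  zeros at y ∈ ∅
  x = 3: [0↦4, 1↦3, 2↦0, 3↦0, 4↦3]  zeros at y ∈ {2, 3}
  x = 4: [0↦2, 1↦3, 2↦2, 3↦4, 4↦4]  zeros at y ∈ ∅
Collecting zeros: affine points = {(0, 2), (1, 3), (3, 2), (3, 3)}.
Total count |C(F_5)_aff| = 4.


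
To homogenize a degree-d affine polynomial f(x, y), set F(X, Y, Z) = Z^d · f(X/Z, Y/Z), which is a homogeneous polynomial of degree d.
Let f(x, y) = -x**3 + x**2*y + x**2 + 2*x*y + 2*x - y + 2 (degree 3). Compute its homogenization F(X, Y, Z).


F(X, Y, Z) = -X**3 + X**2*Y + X**2*Z + 2*X*Y*Z + 2*X*Z**2 - Y*Z**2 + 2*Z**3

deg(f) = 3.
Substitute x = X/Z, y = Y/Z into f, then multiply by Z^3.
  monomial -1·x^3·y^0 ↦ -1·X^3·Y^0·Z^0.
  monomial 1·x^2·y^1 ↦ 1·X^2·Y^1·Z^0.
  monomial 1·x^2·y^0 ↦ 1·X^2·Y^0·Z^1.
  monomial 2·x^1·y^1 ↦ 2·X^1·Y^1·Z^1.
  monomial 2·x^1·y^0 ↦ 2·X^1·Y^0·Z^2.
  monomial -1·x^0·y^1 ↦ -1·X^0·Y^1·Z^2.
  monomial 2·x^0·y^0 ↦ 2·X^0·Y^0·Z^3.
Collecting: F(X, Y, Z) = -X**3 + X**2*Y + X**2*Z + 2*X*Y*Z + 2*X*Z**2 - Y*Z**2 + 2*Z**3.


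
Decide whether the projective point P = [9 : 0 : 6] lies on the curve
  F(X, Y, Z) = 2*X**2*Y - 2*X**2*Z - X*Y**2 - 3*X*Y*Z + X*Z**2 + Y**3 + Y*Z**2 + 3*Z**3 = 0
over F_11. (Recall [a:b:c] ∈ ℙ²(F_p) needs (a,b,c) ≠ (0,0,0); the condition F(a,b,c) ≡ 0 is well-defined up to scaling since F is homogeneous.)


F(9,0,6) ≡ 0 (mod 11); P is on the curve.

Evaluate F(9, 0, 6) term-by-term (mod 11).
  2*X**2*Y ↦ 2·81·0·1 = 0
  -2*X**2*Z ↦ -2·81·1·6 = -972
  -X*Y**2 ↦ -1·9·0·1 = 0
  -3*X*Y*Z ↦ -3·9·0·6 = 0
  X*Z**2 ↦ 1·9·1·36 = 324
  Y**3 ↦ 1·1·0·1 = 0
  Y*Z**2 ↦ 1·1·0·36 = 0
  3*Z**3 ↦ 3·1·1·216 = 648
Sum: F(9, 0, 6) = (0) + (-972) + (0) + (0) + (324) + (0) + (0) + (648) = 0.
Reducing mod 11: 0 ≡ 0 (mod 11).
Since F(a, b, c) ≡ 0 (mod 11), P lies on the curve.


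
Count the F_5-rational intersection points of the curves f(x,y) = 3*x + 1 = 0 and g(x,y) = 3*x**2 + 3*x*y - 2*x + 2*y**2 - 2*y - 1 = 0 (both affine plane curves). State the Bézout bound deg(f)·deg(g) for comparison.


Common zeros: {(3, 0), (3, 4)}; count = 2; Bézout bound = 2.

deg(f) = 1, deg(g) = 2, so Bézout bound = 2.
Scan x ∈ F_5. For each x, list the y ∈ F_5 with f(x, y) ≡ 0 and those with g(x, y) ≡ 0 (mod 5); the common zeros in that column are the intersection.
  x = 0: f ≡ 0 at y ∈ ∅; g ≡ 0 at y ∈ ∅; common: ∅.
  x = 1: f ≡ 0 at y ∈ ∅; g ≡ 0 at y ∈ {0, 2}; common: ∅.
  x = 2: f ≡ 0 at y ∈ ∅; g ≡ 0 at y ∈ {4}; common: ∅.
  x = 3: f ≡ 0 at y ∈ {0, 1, 2, 3, 4}; g ≡ 0 at y ∈ {0, 4}; common: {0, 4}.
  x = 4: f ≡ 0 at y ∈ ∅; g ≡ 0 at y ∈ ∅; common: ∅.
Collecting: common zeros = {(3, 0), (3, 4)}, so the count is 2.
Comparison with the Bézout bound: 2 ≤ 2 = deg(f)·deg(g), as expected for curves with no common component (the bound is attained).


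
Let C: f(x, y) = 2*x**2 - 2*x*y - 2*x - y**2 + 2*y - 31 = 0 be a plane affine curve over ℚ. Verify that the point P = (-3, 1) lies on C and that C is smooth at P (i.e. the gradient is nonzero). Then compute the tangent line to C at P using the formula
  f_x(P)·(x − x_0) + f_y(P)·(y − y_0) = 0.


Tangent line at P: -16*x + 6*y - 54 = 0.

Step 1: f(-3, 1) = 0, so P lies on C.
Step 2: partial derivatives
  f_x(x, y) = 4*x - 2*y - 2, f_y(x, y) = -2*x - 2*y + 2.
  f_x(P) = -16, f_y(P) = 6 (gradient nonzero, so P is smooth).
Step 3: tangent line at P: -16·(x − -3) + 6·(y − 1) = 0.
Expanding: -16*x + 6*y - 54 = 0.


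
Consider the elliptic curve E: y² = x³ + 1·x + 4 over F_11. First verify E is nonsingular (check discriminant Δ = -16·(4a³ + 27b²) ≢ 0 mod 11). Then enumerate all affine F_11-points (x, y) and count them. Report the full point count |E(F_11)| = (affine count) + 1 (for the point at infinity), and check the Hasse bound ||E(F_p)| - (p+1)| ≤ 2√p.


Affine points = {(0, 2), (0, 9), (2, 5), (2, 6), (3, 1), (3, 10), (9, 4), (9, 7)}; affine count = 8; |E(F_11)| = 9.

Discriminant check: Δ ∝ 4a³ + 27b² = 4·1³ + 27·4² = 4·1 + 27·16 ≡ 7 (mod 11). Nonzero ⇒ E is nonsingular.
For each x ∈ F_11, compute rhs = x³ + 1·x + 4 mod 11, then count y ∈ F_11 with y² ≡ rhs.
  x = 0: rhs = 4, matching y values: 2, 9 (2 points).
  x = 1: rhs = 6, matching y values: none (0 points).
  x = 2: rhs = 3, matching y values: 5, 6 (2 points).
  x = 3: rhs = 1, matching y values: 1, 10 (2 points).
  x = 4: rhs = 6, matching y values: none (0 points).
  x = 5: rhs = 2, matching y values: none (0 points).
  x = 6: rhs = 6, matching y values: none (0 points).
  x = 7: rhs = 2, matching y values: none (0 points).
  x = 8: rhs = 7, matching y values: none (0 points).
  x = 9: rhs = 5, matching y values: 4, 7 (2 points).
  x = 10: rhs = 2, matching y values: none (0 points).
Total affine count: 8.
Full point count |E(F_11)| = 8 + 1 = 9.
Hasse bound: |9 − (11+1)| = |-3| = 3 ≤ 2√11 ≈ 6.6332 ✓.


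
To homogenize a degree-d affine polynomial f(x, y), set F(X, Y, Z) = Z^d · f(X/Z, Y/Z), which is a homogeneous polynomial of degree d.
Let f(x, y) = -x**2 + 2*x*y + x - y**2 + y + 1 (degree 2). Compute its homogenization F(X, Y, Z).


F(X, Y, Z) = -X**2 + 2*X*Y + X*Z - Y**2 + Y*Z + Z**2

deg(f) = 2.
Substitute x = X/Z, y = Y/Z into f, then multiply by Z^2.
  monomial -1·x^2·y^0 ↦ -1·X^2·Y^0·Z^0.
  monomial 2·x^1·y^1 ↦ 2·X^1·Y^1·Z^0.
  monomial 1·x^1·y^0 ↦ 1·X^1·Y^0·Z^1.
  monomial -1·x^0·y^2 ↦ -1·X^0·Y^2·Z^0.
  monomial 1·x^0·y^1 ↦ 1·X^0·Y^1·Z^1.
  monomial 1·x^0·y^0 ↦ 1·X^0·Y^0·Z^2.
Collecting: F(X, Y, Z) = -X**2 + 2*X*Y + X*Z - Y**2 + Y*Z + Z**2.


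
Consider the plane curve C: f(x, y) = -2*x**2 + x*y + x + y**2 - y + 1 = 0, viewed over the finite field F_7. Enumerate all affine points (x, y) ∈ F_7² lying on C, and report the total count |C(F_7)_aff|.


Affine F_7-points: {(0, 3), (0, 5), (1, 0), (2, 3), (3, 0), (3, 5)}; count = 6.

For each of the 49 pairs (x, y) ∈ F_7², evaluate f(x, y) mod 7. Record the zeros.
  x = 0: [0↦1, 1↦1, 2↦3, 3↦0, 4↦6, 5↦0, 6↦3]  zeros at y ∈ {3, 5}
  x = 1: [0↦0, 1↦1, 2↦4, 3↦2, 4↦2, 5↦4, 6↦1]  zeros at y ∈ {0}
  x = 2: [0↦2, 1↦4, 2↦1, 3↦0, 4↦1, 5↦4, 6↦2]  zeros at y ∈ {3}
  x = 3: [0↦0, 1↦3, 2↦1, 3↦1, 4↦3, 5↦0, 6↦6]  zeros at y ∈ {0, 5}
  x = 4: [0↦1, 1↦5, 2↦4, 3↦5, 4↦1, 5↦6, 6↦6]  zeros at y ∈ ∅
  x = 5: [0↦5, 1↦3, 2↦3, 3↦5, 4↦2, 5↦1, 6↦2]  zeros at y ∈ ∅
  x = 6: [0↦5, 1↦4, 2↦5, 3↦1, 4↦6, 5↦6, 6↦1]  zeros at y ∈ ∅
Collecting zeros: affine points = {(0, 3), (0, 5), (1, 0), (2, 3), (3, 0), (3, 5)}.
Total count |C(F_7)_aff| = 6.


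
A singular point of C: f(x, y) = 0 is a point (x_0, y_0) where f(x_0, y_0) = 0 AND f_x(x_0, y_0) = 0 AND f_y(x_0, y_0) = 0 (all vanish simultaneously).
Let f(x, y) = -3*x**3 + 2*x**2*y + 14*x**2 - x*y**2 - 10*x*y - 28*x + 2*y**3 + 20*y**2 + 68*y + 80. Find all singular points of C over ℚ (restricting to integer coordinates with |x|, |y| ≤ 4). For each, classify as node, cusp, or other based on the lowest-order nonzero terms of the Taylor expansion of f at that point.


Singular points: {(1, -3)}; classification: node.

Compute partial derivatives:
  f_x = -9*x**2 + 4*x*y + 28*x - y**2 - 10*y - 28.
  f_y = 2*x**2 - 2*x*y - 10*x + 6*y**2 + 40*y + 68.
Scan x_0 ∈ {−4, ..., 4}. For each x_0, f_y(x_0, y) is a polynomial in y; find its integer roots y ∈ {−4, ..., 4}, then test f_x and f at those candidates.
  x = -4: f_y(-4, y) = 6*y**2 + 48*y + 140; no integer root y with |y| ≤ 4.
  x = -3: f_y(-3, y) = 6*y**2 + 46*y + 116; no integer root y with |y| ≤ 4.
  x = -2: f_y(-2, y) = 6*y**2 + 44*y + 96; no integer root y with |y| ≤ 4.
  x = -1: f_y(-1, y) = 6*y**2 + 42*y + 80; no integer root y with |y| ≤ 4.
  x = 0: f_y(0, y) = 6*y**2 + 40*y + 68; no integer root y with |y| ≤ 4.
  x = 1: f_y(1, y) = 6*y**2 + 38*y + 60; vanishes at y ∈ {-3}. (1, -3): f_x = 0, f = 0 — SINGULAR.
  x = 2: f_y(2, y) = 6*y**2 + 36*y + 56; no integer root y with |y| ≤ 4.
  x = 3: f_y(3, y) = 6*y**2 + 34*y + 56; no integer root y with |y| ≤ 4.
  x = 4: f_y(4, y) = 6*y**2 + 32*y + 60; no integer root y with |y| ≤ 4.
Only singular point on the grid: (1, -3).
Classify: substitute x = 1 + u, y = -3 + v and expand: f = -3*u**3 + 2*u**2*v - u**2 - u*v**2 + 2*v**3 + v**2.
No constant or linear terms (consistent with a singular point). Quadratic part: -u**2 + v**2. Cubic part: -3*u**3 + 2*u**2*v - u*v**2 + 2*v**3.
The quadratic part v**2 - u**2 = (v − u)(v + u) splits into two distinct linear factors, so there are two distinct tangent lines y − -3 = ±(x − 1) — this is a node (ordinary double point).
Classification: node.


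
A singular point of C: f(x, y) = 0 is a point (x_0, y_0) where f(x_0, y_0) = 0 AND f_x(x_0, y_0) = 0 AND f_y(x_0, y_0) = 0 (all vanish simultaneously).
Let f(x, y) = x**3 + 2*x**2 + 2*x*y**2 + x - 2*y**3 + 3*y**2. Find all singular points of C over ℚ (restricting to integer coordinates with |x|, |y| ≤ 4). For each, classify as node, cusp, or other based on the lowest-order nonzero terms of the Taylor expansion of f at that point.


Singular points: {(-1, 0)}; classification: node.

Compute partial derivatives:
  f_x = 3*x**2 + 4*x + 2*y**2 + 1.
  f_y = 4*x*y - 6*y**2 + 6*y.
Scan x_0 ∈ {−4, ..., 4}. For each x_0, f_y(x_0, y) is a polynomial in y; find its integer roots y ∈ {−4, ..., 4}, then test f_x and f at those candidates.
  x = -4: f_y(-4, y) = -6*y**2 - 10*y; vanishes at y ∈ {0}. (-4, 0): f_x = 33 ≠ 0.
  x = -3: f_y(-3, y) = -6*y**2 - 6*y; vanishes at y ∈ {-1, 0}. (-3, -1): f_x = 18 ≠ 0; (-3, 0): f_x = 16 ≠ 0.
  x = -2: f_y(-2, y) = -6*y**2 - 2*y; vanishes at y ∈ {0}. (-2, 0): f_x = 5 ≠ 0.
  x = -1: f_y(-1, y) = -6*y**2 + 2*y; vanishes at y ∈ {0}. (-1, 0): f_x = 0, f = 0 — SINGULAR.
  x = 0: f_y(0, y) = -6*y**2 + 6*y; vanishes at y ∈ {0, 1}. (0, 0): f_x = 1 ≠ 0; (0, 1): f_x = 3 ≠ 0.
  x = 1: f_y(1, y) = -6*y**2 + 10*y; vanishes at y ∈ {0}. (1, 0): f_x = 8 ≠ 0.
  x = 2: f_y(2, y) = -6*y**2 + 14*y; vanishes at y ∈ {0}. (2, 0): f_x = 21 ≠ 0.
  x = 3: f_y(3, y) = -6*y**2 + 18*y; vanishes at y ∈ {0, 3}. (3, 0): f_x = 40 ≠ 0; (3, 3): f_x = 58 ≠ 0.
  x = 4: f_y(4, y) = -6*y**2 + 22*y; vanishes at y ∈ {0}. (4, 0): f_x = 65 ≠ 0.
Only singular point on the grid: (-1, 0).
Classify: substitute x = -1 + u, y = 0 + v and expand: f = u**3 - u**2 + 2*u*v**2 - 2*v**3 + v**2.
No constant or linear terms (consistent with a singular point). Quadratic part: -u**2 + v**2. Cubic part: u**3 + 2*u*v**2 - 2*v**3.
The quadratic part v**2 - u**2 = (v − u)(v + u) splits into two distinct linear factors, so there are two distinct tangent lines y − 0 = ±(x − -1) — this is a node (ordinary double point).
Classification: node.


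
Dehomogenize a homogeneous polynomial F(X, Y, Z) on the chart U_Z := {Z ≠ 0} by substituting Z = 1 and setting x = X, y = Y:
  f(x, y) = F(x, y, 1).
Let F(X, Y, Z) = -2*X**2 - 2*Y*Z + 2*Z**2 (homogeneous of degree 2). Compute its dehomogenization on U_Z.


f(x, y) = -2*x**2 - 2*y + 2

On U_Z we set Z = 1. Each monomial c·X^i·Y^j·Z^k in F becomes c·x^i·y^j·1^k = c·x^i·y^j.
Substituting Z = 1: F(X, Y, 1) = -2*x**2 - 2*y + 2.
Note: deg(f) ≤ deg(F) = 2; strict inequality happens when F is divisible by Z (lost terms).


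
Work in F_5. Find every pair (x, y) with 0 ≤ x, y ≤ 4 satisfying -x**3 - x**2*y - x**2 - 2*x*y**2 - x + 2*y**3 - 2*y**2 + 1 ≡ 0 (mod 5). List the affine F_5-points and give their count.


Affine F_5-points: {(1, 1), (2, 3)}; count = 2.

For each of the 25 pairs (x, y) ∈ F_5², evaluate f(x, y) mod 5. Record the zeros.
  x = 0: [0↦1, 1↦1, 2↦4, 3↦2, 4↦2]  zeros at y ∈ ∅
  x = 1: [0↦3, 1↦0, 2↦1, 3↦3, 4↦3]  zeros at y ∈ {1}
  x = 2: [0↦2, 1↦4, 2↦1, 3↦0, 4↦3]  zeros at y ∈ {3}
  x = 3: [0↦2, 1↦2, 2↦3, 3↦2, 4↦1]  zeros at y ∈ ∅
  x = 4: [0↦2, 1↦3, 2↦1, 3↦3, 4↦1]  zeros at y ∈ ∅
Collecting zeros: affine points = {(1, 1), (2, 3)}.
Total count |C(F_5)_aff| = 2.


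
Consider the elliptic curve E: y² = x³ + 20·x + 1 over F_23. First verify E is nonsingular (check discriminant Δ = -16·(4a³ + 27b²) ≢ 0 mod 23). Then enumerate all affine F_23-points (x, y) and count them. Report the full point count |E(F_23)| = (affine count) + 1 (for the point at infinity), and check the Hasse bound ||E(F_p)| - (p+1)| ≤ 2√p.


Affine points = {(0, 1), (0, 22), (2, 7), (2, 16), (7, 1), (7, 22), (8, 11), (8, 12), (9, 6), (9, 17), (14, 9), (14, 14), (16, 1), (16, 22), (18, 11), (18, 12), (19, 8), (19, 15), (20, 11), (20, 12), (22, 7), (22, 16)}; affine count = 22; |E(F_23)| = 23.

Discriminant check: Δ ∝ 4a³ + 27b² = 4·20³ + 27·1² = 4·8000 + 27·1 ≡ 11 (mod 23). Nonzero ⇒ E is nonsingular.
For each x ∈ F_23, compute rhs = x³ + 20·x + 1 mod 23, then count y ∈ F_23 with y² ≡ rhs.
  x = 0: rhs = 1, matching y values: 1, 22 (2 points).
  x = 1: rhs = 22, matching y values: none (0 points).
  x = 2: rhs = 3, matching y values: 7, 16 (2 points).
  x = 3: rhs = 19, matching y values: none (0 points).
  x = 4: rhs = 7, matching y values: none (0 points).
  x = 5: rhs = 19, matching y values: none (0 points).
  x = 6: rhs = 15, matching y values: none (0 points).
  x = 7: rhs = 1, matching y values: 1, 22 (2 points).
  x = 8: rhs = 6, matching y values: 11, 12 (2 points).
  x = 9: rhs = 13, matching y values: 6, 17 (2 points).
  x = 10: rhs = 5, matching y values: none (0 points).
  x = 11: rhs = 11, matching y values: none (0 points).
  x = 12: rhs = 14, matching y values: none (0 points).
  x = 13: rhs = 20, matching y values: none (0 points).
  x = 14: rhs = 12, matching y values: 9, 14 (2 points).
  x = 15: rhs = 19, matching y values: none (0 points).
  x = 16: rhs = 1, matching y values: 1, 22 (2 points).
  x = 17: rhs = 10, matching y values: none (0 points).
  x = 18: rhs = 6, matching y values: 11, 12 (2 points).
  x = 19: rhs = 18, matching y values: 8, 15 (2 points).
  x = 20: rhs = 6, matching y values: 11, 12 (2 points).
  x = 21: rhs = 22, matching y values: none (0 points).
  x = 22: rhs = 3, matching y values: 7, 16 (2 points).
Total affine count: 22.
Full point count |E(F_23)| = 22 + 1 = 23.
Hasse bound: |23 − (23+1)| = |-1| = 1 ≤ 2√23 ≈ 9.5917 ✓.


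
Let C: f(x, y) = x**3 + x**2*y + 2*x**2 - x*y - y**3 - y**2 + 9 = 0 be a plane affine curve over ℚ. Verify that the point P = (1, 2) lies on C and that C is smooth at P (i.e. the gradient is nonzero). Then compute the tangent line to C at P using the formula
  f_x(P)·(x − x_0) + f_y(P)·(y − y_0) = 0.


Tangent line at P: 9*x - 16*y + 23 = 0.

Step 1: f(1, 2) = 0, so P lies on C.
Step 2: partial derivatives
  f_x(x, y) = 3*x**2 + 2*x*y + 4*x - y, f_y(x, y) = x**2 - x - 3*y**2 - 2*y.
  f_x(P) = 9, f_y(P) = -16 (gradient nonzero, so P is smooth).
Step 3: tangent line at P: 9·(x − 1) + -16·(y − 2) = 0.
Expanding: 9*x - 16*y + 23 = 0.


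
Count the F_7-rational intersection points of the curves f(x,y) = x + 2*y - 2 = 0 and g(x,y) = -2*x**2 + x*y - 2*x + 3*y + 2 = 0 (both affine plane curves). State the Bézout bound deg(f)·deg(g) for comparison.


Common zeros: {(1, 4), (5, 2)}; count = 2; Bézout bound = 2.

deg(f) = 1, deg(g) = 2, so Bézout bound = 2.
Scan x ∈ F_7. For each x, list the y ∈ F_7 with f(x, y) ≡ 0 and those with g(x, y) ≡ 0 (mod 7); the common zeros in that column are the intersection.
  x = 0: f ≡ 0 at y ∈ {1}; g ≡ 0 at y ∈ {4}; common: ∅.
  x = 1: f ≡ 0 at y ∈ {4}; g ≡ 0 at y ∈ {4}; common: {4}.
  x = 2: f ≡ 0 at y ∈ {0}; g ≡ 0 at y ∈ {2}; common: ∅.
  x = 3: f ≡ 0 at y ∈ {3}; g ≡ 0 at y ∈ {6}; common: ∅.
  x = 4: f ≡ 0 at y ∈ {6}; g ≡ 0 at y ∈ ∅; common: ∅.
  x = 5: f ≡ 0 at y ∈ {2}; g ≡ 0 at y ∈ {2}; common: {2}.
  x = 6: f ≡ 0 at y ∈ {5}; g ≡ 0 at y ∈ {6}; common: ∅.
Collecting: common zeros = {(1, 4), (5, 2)}, so the count is 2.
Comparison with the Bézout bound: 2 ≤ 2 = deg(f)·deg(g), as expected for curves with no common component (the bound is attained).


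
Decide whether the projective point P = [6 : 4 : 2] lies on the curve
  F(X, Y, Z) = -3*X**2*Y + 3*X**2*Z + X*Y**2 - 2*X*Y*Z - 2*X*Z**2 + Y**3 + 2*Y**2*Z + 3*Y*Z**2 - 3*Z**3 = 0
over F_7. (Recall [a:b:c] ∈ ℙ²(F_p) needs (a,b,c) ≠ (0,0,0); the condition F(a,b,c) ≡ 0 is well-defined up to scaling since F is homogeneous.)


F(6,4,2) ≡ 0 (mod 7); P is on the curve.

Evaluate F(6, 4, 2) term-by-term (mod 7).
  -3*X**2*Y ↦ -3·36·4·1 = -432
  3*X**2*Z ↦ 3·36·1·2 = 216
  X*Y**2 ↦ 1·6·16·1 = 96
  -2*X*Y*Z ↦ -2·6·4·2 = -96
  -2*X*Z**2 ↦ -2·6·1·4 = -48
  Y**3 ↦ 1·1·64·1 = 64
  2*Y**2*Z ↦ 2·1·16·2 = 64
  3*Y*Z**2 ↦ 3·1·4·4 = 48
  -3*Z**3 ↦ -3·1·1·8 = -24
Sum: F(6, 4, 2) = (-432) + (216) + (96) + (-96) + (-48) + (64) + (64) + (48) + (-24) = -112.
Reducing mod 7: -112 ≡ 0 (mod 7).
Since F(a, b, c) ≡ 0 (mod 7), P lies on the curve.


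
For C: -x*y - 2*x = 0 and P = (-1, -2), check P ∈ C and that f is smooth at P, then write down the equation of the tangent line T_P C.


Tangent line at P: y + 2 = 0.

Step 1: f(-1, -2) = 0, so P lies on C.
Step 2: partial derivatives
  f_x(x, y) = -y - 2, f_y(x, y) = -x.
  f_x(P) = 0, f_y(P) = 1 (gradient nonzero, so P is smooth).
Step 3: tangent line at P: 0·(x − -1) + 1·(y − -2) = 0.
Expanding: y + 2 = 0.


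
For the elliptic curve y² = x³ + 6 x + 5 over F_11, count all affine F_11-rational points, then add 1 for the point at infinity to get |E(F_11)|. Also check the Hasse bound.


Affine points = {(0, 4), (0, 7), (1, 1), (1, 10), (2, 5), (2, 6), (4, 4), (4, 7), (6, 2), (6, 9), (7, 4), (7, 7), (8, 2), (8, 9), (10, 3), (10, 8)}; affine count = 16; |E(F_11)| = 17.

Discriminant check: Δ ∝ 4a³ + 27b² = 4·6³ + 27·5² = 4·216 + 27·25 ≡ 10 (mod 11). Nonzero ⇒ E is nonsingular.
For each x ∈ F_11, compute rhs = x³ + 6·x + 5 mod 11, then count y ∈ F_11 with y² ≡ rhs.
  x = 0: rhs = 5, matching y values: 4, 7 (2 points).
  x = 1: rhs = 1, matching y values: 1, 10 (2 points).
  x = 2: rhs = 3, matching y values: 5, 6 (2 points).
  x = 3: rhs = 6, matching y values: none (0 points).
  x = 4: rhs = 5, matching y values: 4, 7 (2 points).
  x = 5: rhs = 6, matching y values: none (0 points).
  x = 6: rhs = 4, matching y values: 2, 9 (2 points).
  x = 7: rhs = 5, matching y values: 4, 7 (2 points).
  x = 8: rhs = 4, matching y values: 2, 9 (2 points).
  x = 9: rhs = 7, matching y values: none (0 points).
  x = 10: rhs = 9, matching y values: 3, 8 (2 points).
Total affine count: 16.
Full point count |E(F_11)| = 16 + 1 = 17.
Hasse bound: |17 − (11+1)| = |5| = 5 ≤ 2√11 ≈ 6.6332 ✓.


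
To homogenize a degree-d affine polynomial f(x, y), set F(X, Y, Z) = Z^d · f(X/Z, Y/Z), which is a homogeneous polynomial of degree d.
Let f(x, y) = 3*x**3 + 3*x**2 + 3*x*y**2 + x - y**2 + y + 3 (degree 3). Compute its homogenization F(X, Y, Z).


F(X, Y, Z) = 3*X**3 + 3*X**2*Z + 3*X*Y**2 + X*Z**2 - Y**2*Z + Y*Z**2 + 3*Z**3

deg(f) = 3.
Substitute x = X/Z, y = Y/Z into f, then multiply by Z^3.
  monomial 3·x^3·y^0 ↦ 3·X^3·Y^0·Z^0.
  monomial 3·x^2·y^0 ↦ 3·X^2·Y^0·Z^1.
  monomial 3·x^1·y^2 ↦ 3·X^1·Y^2·Z^0.
  monomial 1·x^1·y^0 ↦ 1·X^1·Y^0·Z^2.
  monomial -1·x^0·y^2 ↦ -1·X^0·Y^2·Z^1.
  monomial 1·x^0·y^1 ↦ 1·X^0·Y^1·Z^2.
  monomial 3·x^0·y^0 ↦ 3·X^0·Y^0·Z^3.
Collecting: F(X, Y, Z) = 3*X**3 + 3*X**2*Z + 3*X*Y**2 + X*Z**2 - Y**2*Z + Y*Z**2 + 3*Z**3.


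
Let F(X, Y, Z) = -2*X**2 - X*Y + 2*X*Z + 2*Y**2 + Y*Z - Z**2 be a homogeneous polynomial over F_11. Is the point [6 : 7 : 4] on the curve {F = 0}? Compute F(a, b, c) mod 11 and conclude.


F(6,7,4) ≡ 0 (mod 11); P is on the curve.

Evaluate F(6, 7, 4) term-by-term (mod 11).
  -2*X**2 ↦ -2·36·1·1 = -72
  -X*Y ↦ -1·6·7·1 = -42
  2*X*Z ↦ 2·6·1·4 = 48
  2*Y**2 ↦ 2·1·49·1 = 98
  Y*Z ↦ 1·1·7·4 = 28
  -Z**2 ↦ -1·1·1·16 = -16
Sum: F(6, 7, 4) = (-72) + (-42) + (48) + (98) + (28) + (-16) = 44.
Reducing mod 11: 44 ≡ 0 (mod 11).
Since F(a, b, c) ≡ 0 (mod 11), P lies on the curve.


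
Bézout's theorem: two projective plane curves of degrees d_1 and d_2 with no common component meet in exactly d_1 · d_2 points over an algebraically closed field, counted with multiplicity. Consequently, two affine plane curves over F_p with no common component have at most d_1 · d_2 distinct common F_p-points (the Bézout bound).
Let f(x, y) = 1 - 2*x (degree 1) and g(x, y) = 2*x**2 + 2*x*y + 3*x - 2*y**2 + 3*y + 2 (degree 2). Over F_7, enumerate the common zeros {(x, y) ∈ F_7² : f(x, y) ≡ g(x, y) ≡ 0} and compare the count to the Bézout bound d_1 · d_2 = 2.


Common zeros: ∅; count = 0; Bézout bound = 2.

deg(f) = 1, deg(g) = 2, so Bézout bound = 2.
Scan x ∈ F_7. For each x, list the y ∈ F_7 with f(x, y) ≡ 0 and those with g(x, y) ≡ 0 (mod 7); the common zeros in that column are the intersection.
  x = 0: f ≡ 0 at y ∈ ∅; g ≡ 0 at y ∈ {2, 3}; common: ∅.
  x = 1: f ≡ 0 at y ∈ ∅; g ≡ 0 at y ∈ {0, 6}; common: ∅.
  x = 2: f ≡ 0 at y ∈ ∅; g ≡ 0 at y ∈ {1, 6}; common: ∅.
  x = 3: f ≡ 0 at y ∈ ∅; g ≡ 0 at y ∈ ∅; common: ∅.
  x = 4: f ≡ 0 at y ∈ {0, 1, 2, 3, 4, 5, 6}; g ≡ 0 at y ∈ ∅; common: ∅.
  x = 5: f ≡ 0 at y ∈ ∅; g ≡ 0 at y ∈ ∅; common: ∅.
  x = 6: f ≡ 0 at y ∈ ∅; g ≡ 0 at y ∈ {1, 3}; common: ∅.
Collecting: common zeros = ∅, so the count is 0.
Comparison with the Bézout bound: 0 ≤ 2 = deg(f)·deg(g), as expected for curves with no common component (the affine F_7-count falls short of the bound because intersections may lie at infinity, over extension fields, or carry multiplicity).


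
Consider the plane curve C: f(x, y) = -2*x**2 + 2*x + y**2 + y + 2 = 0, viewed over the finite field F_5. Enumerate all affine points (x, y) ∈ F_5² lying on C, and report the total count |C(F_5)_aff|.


Affine F_5-points: {(2, 1), (2, 3), (3, 0), (3, 4), (4, 1), (4, 3)}; count = 6.

For each of the 25 pairs (x, y) ∈ F_5², evaluate f(x, y) mod 5. Record the zeros.
  x = 0: [0↦2, 1↦4, 2↦3, 3↦4, 4↦2]  zeros at y ∈ ∅
  x = 1: [0↦2, 1↦4, 2↦3, 3↦4, 4↦2]  zeros at y ∈ ∅
  x = 2: [0↦3, 1↦0, 2↦4, 3↦0, 4↦3]  zeros at y ∈ {1, 3}
  x = 3: [0↦0, 1↦2, 2↦1, 3↦2, 4↦0]  zeros at y ∈ {0, 4}
  x = 4: [0↦3, 1↦0, 2↦4, 3↦0, 4↦3]  zeros at y ∈ {1, 3}
Collecting zeros: affine points = {(2, 1), (2, 3), (3, 0), (3, 4), (4, 1), (4, 3)}.
Total count |C(F_5)_aff| = 6.


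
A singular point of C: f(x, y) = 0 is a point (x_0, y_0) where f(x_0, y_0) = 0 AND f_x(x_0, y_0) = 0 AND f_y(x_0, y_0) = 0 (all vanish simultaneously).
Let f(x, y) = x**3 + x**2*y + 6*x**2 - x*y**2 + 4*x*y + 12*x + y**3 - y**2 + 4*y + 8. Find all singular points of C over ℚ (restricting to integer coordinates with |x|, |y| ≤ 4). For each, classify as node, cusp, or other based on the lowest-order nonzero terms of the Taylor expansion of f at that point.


Singular points: {(-2, 0)}; classification: cusp.

Compute partial derivatives:
  f_x = 3*x**2 + 2*x*y + 12*x - y**2 + 4*y + 12.
  f_y = x**2 - 2*x*y + 4*x + 3*y**2 - 2*y + 4.
Scan x_0 ∈ {−4, ..., 4}. For each x_0, f_y(x_0, y) is a polynomial in y; find its integer roots y ∈ {−4, ..., 4}, then test f_x and f at those candidates.
  x = -4: f_y(-4, y) = 3*y**2 + 6*y + 4; no integer root y with |y| ≤ 4.
  x = -3: f_y(-3, y) = 3*y**2 + 4*y + 1; vanishes at y ∈ {-1}. (-3, -1): f_x = 4 ≠ 0.
  x = -2: f_y(-2, y) = 3*y**2 + 2*y; vanishes at y ∈ {0}. (-2, 0): f_x = 0, f = 0 — SINGULAR.
  x = -1: f_y(-1, y) = 3*y**2 + 1; no integer root y with |y| ≤ 4.
  x = 0: f_y(0, y) = 3*y**2 - 2*y + 4; no integer root y with |y| ≤ 4.
  x = 1: f_y(1, y) = 3*y**2 - 4*y + 9; no integer root y with |y| ≤ 4.
  x = 2: f_y(2, y) = 3*y**2 - 6*y + 16; no integer root y with |y| ≤ 4.
  x = 3: f_y(3, y) = 3*y**2 - 8*y + 25; no integer root y with |y| ≤ 4.
  x = 4: f_y(4, y) = 3*y**2 - 10*y + 36; no integer root y with |y| ≤ 4.
Only singular point on the grid: (-2, 0).
Classify: substitute x = -2 + u, y = 0 + v and expand: f = u**3 + u**2*v - u*v**2 + v**3 + v**2.
No constant or linear terms (consistent with a singular point). Quadratic part: v**2. Cubic part: u**3 + u**2*v - u*v**2 + v**3.
The quadratic part v**2 is a perfect square, so there is a single (double) tangent line v = 0, i.e. y = 0. Restricting the cubic part to that line (v = 0) leaves u**3 ≠ 0, so f is not divisible by v and the branch is v² ≈ -u**3 to lowest order — this is a cusp.
Classification: cusp.


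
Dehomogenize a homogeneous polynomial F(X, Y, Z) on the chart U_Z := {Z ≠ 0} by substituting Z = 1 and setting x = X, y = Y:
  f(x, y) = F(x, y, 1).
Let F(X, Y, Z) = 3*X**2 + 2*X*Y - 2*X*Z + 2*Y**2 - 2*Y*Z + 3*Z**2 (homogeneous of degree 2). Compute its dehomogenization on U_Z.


f(x, y) = 3*x**2 + 2*x*y - 2*x + 2*y**2 - 2*y + 3

On U_Z we set Z = 1. Each monomial c·X^i·Y^j·Z^k in F becomes c·x^i·y^j·1^k = c·x^i·y^j.
Substituting Z = 1: F(X, Y, 1) = 3*x**2 + 2*x*y - 2*x + 2*y**2 - 2*y + 3.
Note: deg(f) ≤ deg(F) = 2; strict inequality happens when F is divisible by Z (lost terms).


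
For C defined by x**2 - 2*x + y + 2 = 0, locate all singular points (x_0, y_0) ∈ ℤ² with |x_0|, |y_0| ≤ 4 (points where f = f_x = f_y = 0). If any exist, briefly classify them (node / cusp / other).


No singular points in the scanned grid; C is smooth there.

Compute partial derivatives:
  f_x = 2*x - 2.
  f_y = 1.
f_y = 1 is a nonzero constant, so f_y never vanishes: no point (x, y) can satisfy f = f_x = f_y = 0. In particular no (x, y) ∈ {−4, ..., 4}² is singular; the curve is smooth.


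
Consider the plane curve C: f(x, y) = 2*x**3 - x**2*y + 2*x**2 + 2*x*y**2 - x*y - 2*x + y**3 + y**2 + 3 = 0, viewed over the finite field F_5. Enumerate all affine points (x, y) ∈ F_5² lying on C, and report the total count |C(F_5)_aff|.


Affine F_5-points: {(0, 1), (0, 2), (1, 0), (3, 1), (4, 0), (4, 1)}; count = 6.

For each of the 25 pairs (x, y) ∈ F_5², evaluate f(x, y) mod 5. Record the zeros.
  x = 0: [0↦3, 1↦0, 2↦0, 3↦4, 4↦3]  zeros at y ∈ {1, 2}
  x = 1: [0↦0, 1↦2, 2↦1, 3↦3, 4↦4]  zeros at y ∈ {0}
  x = 2: [0↦3, 1↦3, 2↦4, 3↦2, 4↦3]  zeros at y ∈ ∅
  x = 3: [0↦4, 1↦0, 2↦1, 3↦3, 4↦2]  zeros at y ∈ {1}
  x = 4: [0↦0, 1↦0, 2↦4, 3↦3, 4↦3]  zeros at y ∈ {0, 1}
Collecting zeros: affine points = {(0, 1), (0, 2), (1, 0), (3, 1), (4, 0), (4, 1)}.
Total count |C(F_5)_aff| = 6.


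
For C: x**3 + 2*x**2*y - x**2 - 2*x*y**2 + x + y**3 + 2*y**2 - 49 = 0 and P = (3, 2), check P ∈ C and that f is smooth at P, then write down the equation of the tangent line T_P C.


Tangent line at P: 38*x + 14*y - 142 = 0.

Step 1: f(3, 2) = 0, so P lies on C.
Step 2: partial derivatives
  f_x(x, y) = 3*x**2 + 4*x*y - 2*x - 2*y**2 + 1, f_y(x, y) = 2*x**2 - 4*x*y + 3*y**2 + 4*y.
  f_x(P) = 38, f_y(P) = 14 (gradient nonzero, so P is smooth).
Step 3: tangent line at P: 38·(x − 3) + 14·(y − 2) = 0.
Expanding: 38*x + 14*y - 142 = 0.


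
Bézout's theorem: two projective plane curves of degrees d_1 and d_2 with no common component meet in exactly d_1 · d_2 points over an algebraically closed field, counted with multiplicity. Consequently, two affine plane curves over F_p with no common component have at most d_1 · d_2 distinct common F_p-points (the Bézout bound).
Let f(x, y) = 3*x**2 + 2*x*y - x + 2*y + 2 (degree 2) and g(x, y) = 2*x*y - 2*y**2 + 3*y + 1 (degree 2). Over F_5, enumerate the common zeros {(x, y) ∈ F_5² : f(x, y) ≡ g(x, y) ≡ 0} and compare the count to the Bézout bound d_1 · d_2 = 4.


Common zeros: {(3, 3)}; count = 1; Bézout bound = 4.

deg(f) = 2, deg(g) = 2, so Bézout bound = 4.
Scan x ∈ F_5. For each x, list the y ∈ F_5 with f(x, y) ≡ 0 and those with g(x, y) ≡ 0 (mod 5); the common zeros in that column are the intersection.
  x = 0: f ≡ 0 at y ∈ {4}; g ≡ 0 at y ∈ ∅; common: ∅.
  x = 1: f ≡ 0 at y ∈ {4}; g ≡ 0 at y ∈ ∅; common: ∅.
  x = 2: f ≡ 0 at y ∈ {3}; g ≡ 0 at y ∈ ∅; common: ∅.
  x = 3: f ≡ 0 at y ∈ {3}; g ≡ 0 at y ∈ {3, 4}; common: {3}.
  x = 4: f ≡ 0 at y ∈ ∅; g ≡ 0 at y ∈ {1, 2}; common: ∅.
Collecting: common zeros = {(3, 3)}, so the count is 1.
Comparison with the Bézout bound: 1 ≤ 4 = deg(f)·deg(g), as expected for curves with no common component (the affine F_5-count falls short of the bound because intersections may lie at infinity, over extension fields, or carry multiplicity).
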